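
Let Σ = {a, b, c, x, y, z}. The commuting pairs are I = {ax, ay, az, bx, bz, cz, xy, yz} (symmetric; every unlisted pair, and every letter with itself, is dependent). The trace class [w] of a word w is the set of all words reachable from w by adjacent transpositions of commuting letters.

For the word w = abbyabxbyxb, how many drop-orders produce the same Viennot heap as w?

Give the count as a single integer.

drop 0:a onto floor
drop 1:b onto {0:a}
drop 2:b onto {1:b}
drop 3:y onto {2:b}
drop 4:a onto {2:b}
drop 5:b onto {3:y, 4:a}
drop 6:x onto floor
drop 7:b onto {5:b}
drop 8:y onto {7:b}
drop 9:x onto {6:x}
drop 10:b onto {8:y}
ground layer = {0:a, 6:x}
drop-orders for the pieces not yet dropped (sum over which currently-grounded one goes next):
  1 to go: {9} 1  {10} 1
  2 to go: {6,9} 1  {8,10} 1  {9,10} 2
  3 to go: {6,9,10} 3  {7,8,10} 1  {8,9,10} 3
  4 to go: {5,7,8,10} 1  {6,8,9,10} 6  {7,8,9,10} 4
  5 to go: {3,5,7,8,10} 1  {4,5,7,8,10} 1  {5,7,8,9,10} 5  {6,7,8,9,10} 10
  6 to go: {3,4,5,7,8,10} 2  {3,5,7,8,9,10} 6  {4,5,7,8,9,10} 6  {5,6,7,8,9,10} 15
  7 to go: {2,3,4,5,7,8,10} 2  {3,4,5,7,8,9,10} 14  {3,5,6,7,8,9,10} 21  {4,5,6,7,8,9,10} 21
  8 to go: {1,2,3,4,5,7,8,10} 2  {2,3,4,5,7,8,9,10} 16  {3,4,5,6,7,8,9,10} 56
  9 to go: {0,1,2,3,4,5,7,8,10} 2  {1,2,3,4,5,7,8,9,10} 18  {2,3,4,5,6,7,8,9,10} 72
  if 0:a drops first: 90 orders
  if 6:x drops first: 20 orders
heap linearizations: 110

110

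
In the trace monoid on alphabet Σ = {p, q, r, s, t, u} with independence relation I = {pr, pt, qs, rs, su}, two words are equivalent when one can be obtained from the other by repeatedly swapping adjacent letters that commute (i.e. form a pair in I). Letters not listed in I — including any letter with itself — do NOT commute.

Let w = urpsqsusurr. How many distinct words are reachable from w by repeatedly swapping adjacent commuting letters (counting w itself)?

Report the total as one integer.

0(u) covers ∅
1(r) covers 0:u
2(p) covers 0:u
3(s) covers 2:p
4(q) covers 1:r, 2:p
5(s) covers 3:s
6(u) covers 4:q
7(s) covers 5:s
8(u) covers 6:u
9(r) covers 8:u
10(r) covers 9:r
floor of heap: 0:u
completions by unplaced set U, small U first (add the entries for U minus each lowest piece of U):
  |U|=1: {7}:1  {10}:1
  |U|=2: {5,7}:1  {7,10}:2  {9,10}:1
  |U|=3: {3,5,7}:1  {5,7,10}:3  {7,9,10}:3  {8,9,10}:1
  |U|=4: {3,5,7,10}:4  {5,7,9,10}:6  {6,8,9,10}:1  {7,8,9,10}:4
  |U|=5: {3,5,7,9,10}:10  {4,6,8,9,10}:1  {5,7,8,9,10}:10  {6,7,8,9,10}:5
  |U|=6: {1,4,6,8,9,10}:1  {3,5,7,8,9,10}:20  {4,6,7,8,9,10}:6  {5,6,7,8,9,10}:15
  |U|=7: {1,4,6,7,8,9,10}:7  {3,5,6,7,8,9,10}:35  {4,5,6,7,8,9,10}:21
  |U|=8: {1,4,5,6,7,8,9,10}:28  {3,4,5,6,7,8,9,10}:56
  |U|=9: {1,3,4,5,6,7,8,9,10}:84  {2,3,4,5,6,7,8,9,10}:56
  start at 0(u): 140

140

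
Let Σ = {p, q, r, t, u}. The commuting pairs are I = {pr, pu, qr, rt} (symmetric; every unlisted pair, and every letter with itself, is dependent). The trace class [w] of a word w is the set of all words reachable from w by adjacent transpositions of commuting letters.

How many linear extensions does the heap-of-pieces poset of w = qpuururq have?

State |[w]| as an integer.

11

piece 0:q — minimal
piece 1:p rests on {0:q}
piece 2:u rests on {0:q}
piece 3:u rests on {2:u}
piece 4:r rests on {3:u}
piece 5:u rests on {4:r}
piece 6:r rests on {5:u}
piece 7:q rests on {1:p, 5:u}
minimal pieces: {0:q}
ways to finish when only these pieces remain (= sum over removing one remaining piece with nothing left below it):
  1 left: {6}→1  {7}→1
  2 left: {1,7}→1  {6,7}→2
  3 left: {1,6,7}→3  {5,6,7}→2
  4 left: {1,5,6,7}→5  {4,5,6,7}→2
  5 left: {1,4,5,6,7}→7  {3,4,5,6,7}→2
  6 left: {1,3,4,5,6,7}→9  {2,3,4,5,6,7}→2
  placing 0:q first → 11 extensions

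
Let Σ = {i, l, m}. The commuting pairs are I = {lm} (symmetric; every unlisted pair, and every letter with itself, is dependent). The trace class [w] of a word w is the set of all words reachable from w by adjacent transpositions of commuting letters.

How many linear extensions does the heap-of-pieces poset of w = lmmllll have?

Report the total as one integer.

21

drop 0:l onto floor
drop 1:m onto floor
drop 2:m onto {1:m}
drop 3:l onto {0:l}
drop 4:l onto {3:l}
drop 5:l onto {4:l}
drop 6:l onto {5:l}
ground layer = {0:l, 1:m}
drop-orders for the pieces not yet dropped (sum over which currently-grounded one goes next):
  1 to go: {2} 1  {6} 1
  2 to go: {1,2} 1  {2,6} 2  {5,6} 1
  3 to go: {1,2,6} 3  {2,5,6} 3  {4,5,6} 1
  4 to go: {1,2,5,6} 6  {2,4,5,6} 4  {3,4,5,6} 1
  5 to go: {0,3,4,5,6} 1  {1,2,4,5,6} 10  {2,3,4,5,6} 5
  if 0:l drops first: 15 orders
  if 1:m drops first: 6 orders
heap linearizations: 21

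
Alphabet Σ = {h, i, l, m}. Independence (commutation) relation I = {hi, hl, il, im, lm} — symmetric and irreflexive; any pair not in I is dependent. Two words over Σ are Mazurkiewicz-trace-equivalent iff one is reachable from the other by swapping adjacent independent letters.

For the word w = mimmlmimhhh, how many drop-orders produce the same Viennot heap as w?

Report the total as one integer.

0(m) covers ∅
1(i) covers ∅
2(m) covers 0:m
3(m) covers 2:m
4(l) covers ∅
5(m) covers 3:m
6(i) covers 1:i
7(m) covers 5:m
8(h) covers 7:m
9(h) covers 8:h
10(h) covers 9:h
floor of heap: 0:m, 1:i, 4:l
completions by unplaced set U, small U first (add the entries for U minus each lowest piece of U):
  |U|=1: {4}:1  {6}:1  {10}:1
  |U|=2: {1,6}:1  {4,6}:2  {4,10}:2  {6,10}:2  {9,10}:1
  |U|=3: {1,4,6}:3  {1,6,10}:3  {4,6,10}:6  {4,9,10}:3  {6,9,10}:3  {8,9,10}:1
  |U|=4: {1,4,6,10}:12  {1,6,9,10}:6  {4,6,9,10}:12  {4,8,9,10}:4  {6,8,9,10}:4  {7,8,9,10}:1
  |U|=5: {1,4,6,9,10}:30  {1,6,8,9,10}:10  {4,6,8,9,10}:20  {4,7,8,9,10}:5  {5,7,8,9,10}:1  {6,7,8,9,10}:5
  |U|=6: {1,4,6,8,9,10}:60  {1,6,7,8,9,10}:15  {3,5,7,8,9,10}:1  {4,5,7,8,9,10}:6  {4,6,7,8,9,10}:30  {5,6,7,8,9,10}:6
  |U|=7: {1,4,6,7,8,9,10}:105  {1,5,6,7,8,9,10}:21  {2,3,5,7,8,9,10}:1  {3,4,5,7,8,9,10}:7  {3,5,6,7,8,9,10}:7  {4,5,6,7,8,9,10}:42
  |U|=8: {0,2,3,5,7,8,9,10}:1  {1,3,5,6,7,8,9,10}:28  {1,4,5,6,7,8,9,10}:168  {2,3,4,5,7,8,9,10}:8  {2,3,5,6,7,8,9,10}:8  {3,4,5,6,7,8,9,10}:56
  |U|=9: {0,2,3,4,5,7,8,9,10}:9  {0,2,3,5,6,7,8,9,10}:9  {1,2,3,5,6,7,8,9,10}:36  {1,3,4,5,6,7,8,9,10}:252  {2,3,4,5,6,7,8,9,10}:72
  start at 0(m): 360
  start at 1(i): 90
  start at 4(l): 45
sum over floor = 495

495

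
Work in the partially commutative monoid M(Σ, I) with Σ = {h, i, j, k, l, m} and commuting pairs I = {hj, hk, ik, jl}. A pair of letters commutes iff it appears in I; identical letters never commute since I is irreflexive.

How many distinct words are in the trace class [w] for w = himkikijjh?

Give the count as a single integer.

22

piece 0:h — minimal
piece 1:i rests on {0:h}
piece 2:m rests on {1:i}
piece 3:k rests on {2:m}
piece 4:i rests on {2:m}
piece 5:k rests on {3:k}
piece 6:i rests on {4:i}
piece 7:j rests on {5:k, 6:i}
piece 8:j rests on {7:j}
piece 9:h rests on {6:i}
minimal pieces: {0:h}
ways to finish when only these pieces remain (= sum over removing one remaining piece with nothing left below it):
  1 left: {8}→1  {9}→1
  2 left: {7,8}→1  {8,9}→2
  3 left: {5,7,8}→1  {7,8,9}→3
  4 left: {3,5,7,8}→1  {5,7,8,9}→4  {6,7,8,9}→3
  5 left: {3,5,7,8,9}→5  {4,6,7,8,9}→3  {5,6,7,8,9}→7
  6 left: {3,5,6,7,8,9}→12  {4,5,6,7,8,9}→10
  7 left: {3,4,5,6,7,8,9}→22
  8 left: {2,3,4,5,6,7,8,9}→22
  placing 0:h first → 22 extensions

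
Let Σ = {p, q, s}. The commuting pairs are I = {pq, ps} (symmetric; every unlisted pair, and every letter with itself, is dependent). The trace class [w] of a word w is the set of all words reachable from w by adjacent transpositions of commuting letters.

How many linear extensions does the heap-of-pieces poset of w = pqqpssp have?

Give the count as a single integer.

0(p) covers ∅
1(q) covers ∅
2(q) covers 1:q
3(p) covers 0:p
4(s) covers 2:q
5(s) covers 4:s
6(p) covers 3:p
floor of heap: 0:p, 1:q
completions by unplaced set U, small U first (add the entries for U minus each lowest piece of U):
  |U|=1: {5}:1  {6}:1
  |U|=2: {3,6}:1  {4,5}:1  {5,6}:2
  |U|=3: {0,3,6}:1  {2,4,5}:1  {3,5,6}:3  {4,5,6}:3
  |U|=4: {0,3,5,6}:4  {1,2,4,5}:1  {2,4,5,6}:4  {3,4,5,6}:6
  |U|=5: {0,3,4,5,6}:10  {1,2,4,5,6}:5  {2,3,4,5,6}:10
  start at 0(p): 15
  start at 1(q): 20
sum over floor = 35

35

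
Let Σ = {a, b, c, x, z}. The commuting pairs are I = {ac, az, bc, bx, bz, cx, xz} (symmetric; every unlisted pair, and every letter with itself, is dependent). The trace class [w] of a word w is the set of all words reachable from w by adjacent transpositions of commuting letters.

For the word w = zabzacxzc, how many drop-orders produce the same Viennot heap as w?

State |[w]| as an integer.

piece 0:z — minimal
piece 1:a — minimal
piece 2:b rests on {1:a}
piece 3:z rests on {0:z}
piece 4:a rests on {2:b}
piece 5:c rests on {3:z}
piece 6:x rests on {4:a}
piece 7:z rests on {5:c}
piece 8:c rests on {7:z}
minimal pieces: {0:z, 1:a}
ways to finish when only these pieces remain (= sum over removing one remaining piece with nothing left below it):
  1 left: {6}→1  {8}→1
  2 left: {4,6}→1  {6,8}→2  {7,8}→1
  3 left: {2,4,6}→1  {4,6,8}→3  {5,7,8}→1  {6,7,8}→3
  4 left: {1,2,4,6}→1  {2,4,6,8}→4  {3,5,7,8}→1  {4,6,7,8}→6  {5,6,7,8}→4
  5 left: {0,3,5,7,8}→1  {1,2,4,6,8}→5  {2,4,6,7,8}→10  {3,5,6,7,8}→5  {4,5,6,7,8}→10
  6 left: {0,3,5,6,7,8}→6  {1,2,4,6,7,8}→15  {2,4,5,6,7,8}→20  {3,4,5,6,7,8}→15
  7 left: {0,3,4,5,6,7,8}→21  {1,2,4,5,6,7,8}→35  {2,3,4,5,6,7,8}→35
  placing 0:z first → 70 extensions
  placing 1:a first → 56 extensions
total linear extensions = 126

126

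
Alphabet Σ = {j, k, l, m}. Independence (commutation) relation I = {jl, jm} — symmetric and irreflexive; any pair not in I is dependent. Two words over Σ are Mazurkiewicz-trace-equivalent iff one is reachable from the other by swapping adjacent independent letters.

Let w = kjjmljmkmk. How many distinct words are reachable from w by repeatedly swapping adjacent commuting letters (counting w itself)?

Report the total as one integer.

20

#0=k has no predecessor
#1=j depends on [0:k]
#2=j depends on [1:j]
#3=m depends on [0:k]
#4=l depends on [3:m]
#5=j depends on [2:j]
#6=m depends on [4:l]
#7=k depends on [5:j, 6:m]
#8=m depends on [7:k]
#9=k depends on [8:m]
sources: [0:k]
N(rest) = Σ N(rest − s) over sources s of rest; N(one piece) = 1:
  size 1 → [9]=1
  size 2 → [8,9]=1
  size 3 → [7,8,9]=1
  size 4 → [5,7,8,9]=1  [6,7,8,9]=1
  size 5 → [2,5,7,8,9]=1  [4,6,7,8,9]=1  [5,6,7,8,9]=2
  size 6 → [1,2,5,7,8,9]=1  [2,5,6,7,8,9]=3  [3,4,6,7,8,9]=1  [4,5,6,7,8,9]=3
  size 7 → [1,2,5,6,7,8,9]=4  [2,4,5,6,7,8,9]=6  [3,4,5,6,7,8,9]=4
  size 8 → [1,2,4,5,6,7,8,9]=10  [2,3,4,5,6,7,8,9]=10
  first=0(k) contributes 20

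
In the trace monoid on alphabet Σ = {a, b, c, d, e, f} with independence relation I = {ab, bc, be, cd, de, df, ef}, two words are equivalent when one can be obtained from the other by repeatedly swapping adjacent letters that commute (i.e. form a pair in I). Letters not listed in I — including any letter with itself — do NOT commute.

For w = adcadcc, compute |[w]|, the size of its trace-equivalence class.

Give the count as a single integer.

drop 0:a onto floor
drop 1:d onto {0:a}
drop 2:c onto {0:a}
drop 3:a onto {1:d, 2:c}
drop 4:d onto {3:a}
drop 5:c onto {3:a}
drop 6:c onto {5:c}
ground layer = {0:a}
drop-orders for the pieces not yet dropped (sum over which currently-grounded one goes next):
  1 to go: {4} 1  {6} 1
  2 to go: {4,6} 2  {5,6} 1
  3 to go: {4,5,6} 3
  4 to go: {3,4,5,6} 3
  5 to go: {1,3,4,5,6} 3  {2,3,4,5,6} 3
  if 0:a drops first: 6 orders

6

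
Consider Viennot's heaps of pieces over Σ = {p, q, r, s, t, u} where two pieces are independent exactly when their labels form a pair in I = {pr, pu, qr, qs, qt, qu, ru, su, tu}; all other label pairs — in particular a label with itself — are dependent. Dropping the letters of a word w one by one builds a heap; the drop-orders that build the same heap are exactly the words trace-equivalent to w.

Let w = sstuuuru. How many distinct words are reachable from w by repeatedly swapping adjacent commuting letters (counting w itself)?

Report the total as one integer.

70

0(s) covers ∅
1(s) covers 0:s
2(t) covers 1:s
3(u) covers ∅
4(u) covers 3:u
5(u) covers 4:u
6(r) covers 2:t
7(u) covers 5:u
floor of heap: 0:s, 3:u
completions by unplaced set U, small U first (add the entries for U minus each lowest piece of U):
  |U|=1: {6}:1  {7}:1
  |U|=2: {2,6}:1  {5,7}:1  {6,7}:2
  |U|=3: {1,2,6}:1  {2,6,7}:3  {4,5,7}:1  {5,6,7}:3
  |U|=4: {0,1,2,6}:1  {1,2,6,7}:4  {2,5,6,7}:6  {3,4,5,7}:1  {4,5,6,7}:4
  |U|=5: {0,1,2,6,7}:5  {1,2,5,6,7}:10  {2,4,5,6,7}:10  {3,4,5,6,7}:5
  |U|=6: {0,1,2,5,6,7}:15  {1,2,4,5,6,7}:20  {2,3,4,5,6,7}:15
  start at 0(s): 35
  start at 3(u): 35
sum over floor = 70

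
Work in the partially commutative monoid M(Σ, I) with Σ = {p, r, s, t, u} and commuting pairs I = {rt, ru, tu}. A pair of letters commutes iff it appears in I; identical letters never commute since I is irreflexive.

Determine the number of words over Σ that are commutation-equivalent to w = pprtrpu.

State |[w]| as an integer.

#0=p has no predecessor
#1=p depends on [0:p]
#2=r depends on [1:p]
#3=t depends on [1:p]
#4=r depends on [2:r]
#5=p depends on [3:t, 4:r]
#6=u depends on [5:p]
sources: [0:p]
N(rest) = Σ N(rest − s) over sources s of rest; N(one piece) = 1:
  size 1 → [6]=1
  size 2 → [5,6]=1
  size 3 → [3,5,6]=1  [4,5,6]=1
  size 4 → [2,4,5,6]=1  [3,4,5,6]=2
  size 5 → [2,3,4,5,6]=3
  first=0(p) contributes 3

3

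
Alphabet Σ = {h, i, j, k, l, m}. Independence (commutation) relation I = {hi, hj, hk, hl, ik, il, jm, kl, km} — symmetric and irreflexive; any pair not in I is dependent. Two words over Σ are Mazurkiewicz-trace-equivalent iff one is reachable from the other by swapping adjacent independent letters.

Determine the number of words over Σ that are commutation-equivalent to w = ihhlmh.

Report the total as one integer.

0(i) covers ∅
1(h) covers ∅
2(h) covers 1:h
3(l) covers ∅
4(m) covers 0:i, 2:h, 3:l
5(h) covers 4:m
floor of heap: 0:i, 1:h, 3:l
completions by unplaced set U, small U first (add the entries for U minus each lowest piece of U):
  |U|=1: {5}:1
  |U|=2: {4,5}:1
  |U|=3: {0,4,5}:1  {2,4,5}:1  {3,4,5}:1
  |U|=4: {0,2,4,5}:2  {0,3,4,5}:2  {1,2,4,5}:1  {2,3,4,5}:2
  start at 0(i): 3
  start at 1(h): 6
  start at 3(l): 3
sum over floor = 12

12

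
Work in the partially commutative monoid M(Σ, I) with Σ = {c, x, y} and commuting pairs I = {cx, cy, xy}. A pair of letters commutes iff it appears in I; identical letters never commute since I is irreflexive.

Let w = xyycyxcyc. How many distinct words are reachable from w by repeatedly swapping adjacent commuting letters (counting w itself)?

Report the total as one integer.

piece 0:x — minimal
piece 1:y — minimal
piece 2:y rests on {1:y}
piece 3:c — minimal
piece 4:y rests on {2:y}
piece 5:x rests on {0:x}
piece 6:c rests on {3:c}
piece 7:y rests on {4:y}
piece 8:c rests on {6:c}
minimal pieces: {0:x, 1:y, 3:c}
ways to finish when only these pieces remain (= sum over removing one remaining piece with nothing left below it):
  1 left: {5}→1  {7}→1  {8}→1
  2 left: {0,5}→1  {4,7}→1  {5,7}→2  {5,8}→2  {6,8}→1  {7,8}→2
  3 left: {0,5,7}→3  {0,5,8}→3  {2,4,7}→1  {3,6,8}→1  {4,5,7}→3  {4,7,8}→3  {5,6,8}→3  {5,7,8}→6  {6,7,8}→3
  4 left: {0,4,5,7}→6  {0,5,6,8}→6  {0,5,7,8}→12  {1,2,4,7}→1  {2,4,5,7}→4  {2,4,7,8}→4  {3,5,6,8}→4  {3,6,7,8}→4  {4,5,7,8}→12  {4,6,7,8}→6  {5,6,7,8}→12
  5 left: {0,2,4,5,7}→10  {0,3,5,6,8}→10  {0,4,5,7,8}→30  {0,5,6,7,8}→30  {1,2,4,5,7}→5  {1,2,4,7,8}→5  {2,4,5,7,8}→20  {2,4,6,7,8}→10  {3,4,6,7,8}→10  {3,5,6,7,8}→20  {4,5,6,7,8}→30
  6 left: {0,1,2,4,5,7}→15  {0,2,4,5,7,8}→60  {0,3,5,6,7,8}→60  {0,4,5,6,7,8}→90  {1,2,4,5,7,8}→30  {1,2,4,6,7,8}→15  {2,3,4,6,7,8}→20  {2,4,5,6,7,8}→60  {3,4,5,6,7,8}→60
  7 left: {0,1,2,4,5,7,8}→105  {0,2,4,5,6,7,8}→210  {0,3,4,5,6,7,8}→210  {1,2,3,4,6,7,8}→35  {1,2,4,5,6,7,8}→105  {2,3,4,5,6,7,8}→140
  placing 0:x first → 280 extensions
  placing 1:y first → 560 extensions
  placing 3:c first → 420 extensions
total linear extensions = 1260

1260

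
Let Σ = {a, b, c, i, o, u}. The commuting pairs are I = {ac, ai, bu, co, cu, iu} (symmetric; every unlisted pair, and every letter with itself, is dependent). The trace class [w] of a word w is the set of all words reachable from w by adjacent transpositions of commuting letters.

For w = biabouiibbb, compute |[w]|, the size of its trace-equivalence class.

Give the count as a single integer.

#0=b has no predecessor
#1=i depends on [0:b]
#2=a depends on [0:b]
#3=b depends on [1:i, 2:a]
#4=o depends on [3:b]
#5=u depends on [4:o]
#6=i depends on [4:o]
#7=i depends on [6:i]
#8=b depends on [7:i]
#9=b depends on [8:b]
#10=b depends on [9:b]
sources: [0:b]
N(rest) = Σ N(rest − s) over sources s of rest; N(one piece) = 1:
  size 1 → [5]=1  [10]=1
  size 2 → [5,10]=2  [9,10]=1
  size 3 → [5,9,10]=3  [8,9,10]=1
  size 4 → [5,8,9,10]=4  [7,8,9,10]=1
  size 5 → [5,7,8,9,10]=5  [6,7,8,9,10]=1
  size 6 → [5,6,7,8,9,10]=6
  size 7 → [4,5,6,7,8,9,10]=6
  size 8 → [3,4,5,6,7,8,9,10]=6
  size 9 → [1,3,4,5,6,7,8,9,10]=6  [2,3,4,5,6,7,8,9,10]=6
  first=0(b) contributes 12

12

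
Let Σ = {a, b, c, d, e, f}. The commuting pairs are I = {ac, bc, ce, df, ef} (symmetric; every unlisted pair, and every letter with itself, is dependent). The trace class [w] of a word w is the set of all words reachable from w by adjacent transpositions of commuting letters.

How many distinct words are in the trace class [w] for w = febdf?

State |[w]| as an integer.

0(f) covers ∅
1(e) covers ∅
2(b) covers 0:f, 1:e
3(d) covers 2:b
4(f) covers 2:b
floor of heap: 0:f, 1:e
completions by unplaced set U, small U first (add the entries for U minus each lowest piece of U):
  |U|=1: {3}:1  {4}:1
  |U|=2: {3,4}:2
  |U|=3: {2,3,4}:2
  start at 0(f): 2
  start at 1(e): 2
sum over floor = 4

4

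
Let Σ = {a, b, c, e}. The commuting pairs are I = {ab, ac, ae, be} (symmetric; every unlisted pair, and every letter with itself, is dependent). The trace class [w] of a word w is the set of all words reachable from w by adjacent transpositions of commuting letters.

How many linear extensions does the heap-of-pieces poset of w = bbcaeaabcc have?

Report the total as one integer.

240

piece 0:b — minimal
piece 1:b rests on {0:b}
piece 2:c rests on {1:b}
piece 3:a — minimal
piece 4:e rests on {2:c}
piece 5:a rests on {3:a}
piece 6:a rests on {5:a}
piece 7:b rests on {2:c}
piece 8:c rests on {4:e, 7:b}
piece 9:c rests on {8:c}
minimal pieces: {0:b, 3:a}
ways to finish when only these pieces remain (= sum over removing one remaining piece with nothing left below it):
  1 left: {6}→1  {9}→1
  2 left: {5,6}→1  {6,9}→2  {8,9}→1
  3 left: {3,5,6}→1  {4,8,9}→1  {5,6,9}→3  {6,8,9}→3  {7,8,9}→1
  4 left: {3,5,6,9}→4  {4,6,8,9}→4  {4,7,8,9}→2  {5,6,8,9}→6  {6,7,8,9}→4
  5 left: {2,4,7,8,9}→2  {3,5,6,8,9}→10  {4,5,6,8,9}→10  {4,6,7,8,9}→10  {5,6,7,8,9}→10
  6 left: {1,2,4,7,8,9}→2  {2,4,6,7,8,9}→12  {3,4,5,6,8,9}→20  {3,5,6,7,8,9}→20  {4,5,6,7,8,9}→30
  7 left: {0,1,2,4,7,8,9}→2  {1,2,4,6,7,8,9}→14  {2,4,5,6,7,8,9}→42  {3,4,5,6,7,8,9}→70
  8 left: {0,1,2,4,6,7,8,9}→16  {1,2,4,5,6,7,8,9}→56  {2,3,4,5,6,7,8,9}→112
  placing 0:b first → 168 extensions
  placing 3:a first → 72 extensions
total linear extensions = 240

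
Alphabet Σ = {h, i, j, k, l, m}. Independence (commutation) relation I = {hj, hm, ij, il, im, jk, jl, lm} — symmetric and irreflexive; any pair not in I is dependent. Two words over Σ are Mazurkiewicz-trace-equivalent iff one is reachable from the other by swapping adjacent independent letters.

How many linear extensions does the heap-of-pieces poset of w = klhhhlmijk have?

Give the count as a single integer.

0(k) covers ∅
1(l) covers 0:k
2(h) covers 1:l
3(h) covers 2:h
4(h) covers 3:h
5(l) covers 4:h
6(m) covers 0:k
7(i) covers 4:h
8(j) covers 6:m
9(k) covers 5:l, 6:m, 7:i
floor of heap: 0:k
completions by unplaced set U, small U first (add the entries for U minus each lowest piece of U):
  |U|=1: {8}:1  {9}:1
  |U|=2: {5,9}:1  {7,9}:1  {8,9}:2
  |U|=3: {5,7,9}:2  {5,8,9}:3  {6,8,9}:2  {7,8,9}:3
  |U|=4: {4,5,7,9}:2  {5,6,8,9}:5  {5,7,8,9}:8  {6,7,8,9}:5
  |U|=5: {3,4,5,7,9}:2  {4,5,7,8,9}:10  {5,6,7,8,9}:18
  |U|=6: {2,3,4,5,7,9}:2  {3,4,5,7,8,9}:12  {4,5,6,7,8,9}:28
  |U|=7: {1,2,3,4,5,7,9}:2  {2,3,4,5,7,8,9}:14  {3,4,5,6,7,8,9}:40
  |U|=8: {1,2,3,4,5,7,8,9}:16  {2,3,4,5,6,7,8,9}:54
  start at 0(k): 70

70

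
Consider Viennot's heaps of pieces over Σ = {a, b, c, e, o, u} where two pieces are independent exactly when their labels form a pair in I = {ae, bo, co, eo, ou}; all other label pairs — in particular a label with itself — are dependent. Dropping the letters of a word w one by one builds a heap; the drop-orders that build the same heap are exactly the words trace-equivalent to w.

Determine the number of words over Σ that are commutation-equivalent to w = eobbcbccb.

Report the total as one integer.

#0=e has no predecessor
#1=o has no predecessor
#2=b depends on [0:e]
#3=b depends on [2:b]
#4=c depends on [3:b]
#5=b depends on [4:c]
#6=c depends on [5:b]
#7=c depends on [6:c]
#8=b depends on [7:c]
sources: [0:e, 1:o]
N(rest) = Σ N(rest − s) over sources s of rest; N(one piece) = 1:
  size 1 → [1]=1  [8]=1
  size 2 → [1,8]=2  [7,8]=1
  size 3 → [1,7,8]=3  [6,7,8]=1
  size 4 → [1,6,7,8]=4  [5,6,7,8]=1
  size 5 → [1,5,6,7,8]=5  [4,5,6,7,8]=1
  size 6 → [1,4,5,6,7,8]=6  [3,4,5,6,7,8]=1
  size 7 → [1,3,4,5,6,7,8]=7  [2,3,4,5,6,7,8]=1
  first=0(e) contributes 8
  first=1(o) contributes 1
|[w]| = 9

9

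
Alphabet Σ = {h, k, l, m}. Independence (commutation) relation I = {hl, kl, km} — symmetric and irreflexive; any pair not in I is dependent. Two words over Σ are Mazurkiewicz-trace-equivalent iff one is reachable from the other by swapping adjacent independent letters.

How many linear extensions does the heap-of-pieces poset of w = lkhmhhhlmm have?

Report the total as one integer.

12

#0=l has no predecessor
#1=k has no predecessor
#2=h depends on [1:k]
#3=m depends on [0:l, 2:h]
#4=h depends on [3:m]
#5=h depends on [4:h]
#6=h depends on [5:h]
#7=l depends on [3:m]
#8=m depends on [6:h, 7:l]
#9=m depends on [8:m]
sources: [0:l, 1:k]
N(rest) = Σ N(rest − s) over sources s of rest; N(one piece) = 1:
  size 1 → [9]=1
  size 2 → [8,9]=1
  size 3 → [6,8,9]=1  [7,8,9]=1
  size 4 → [5,6,8,9]=1  [6,7,8,9]=2
  size 5 → [4,5,6,8,9]=1  [5,6,7,8,9]=3
  size 6 → [4,5,6,7,8,9]=4
  size 7 → [3,4,5,6,7,8,9]=4
  size 8 → [0,3,4,5,6,7,8,9]=4  [2,3,4,5,6,7,8,9]=4
  first=0(l) contributes 4
  first=1(k) contributes 8
|[w]| = 12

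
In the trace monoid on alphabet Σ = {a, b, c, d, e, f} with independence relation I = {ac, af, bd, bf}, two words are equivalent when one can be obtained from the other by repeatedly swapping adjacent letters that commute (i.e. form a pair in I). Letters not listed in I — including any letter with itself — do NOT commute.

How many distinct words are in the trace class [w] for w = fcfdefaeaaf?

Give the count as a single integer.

6

drop 0:f onto floor
drop 1:c onto {0:f}
drop 2:f onto {1:c}
drop 3:d onto {2:f}
drop 4:e onto {3:d}
drop 5:f onto {4:e}
drop 6:a onto {4:e}
drop 7:e onto {5:f, 6:a}
drop 8:a onto {7:e}
drop 9:a onto {8:a}
drop 10:f onto {7:e}
ground layer = {0:f}
drop-orders for the pieces not yet dropped (sum over which currently-grounded one goes next):
  1 to go: {9} 1  {10} 1
  2 to go: {8,9} 1  {9,10} 2
  3 to go: {8,9,10} 3
  4 to go: {7,8,9,10} 3
  5 to go: {5,7,8,9,10} 3  {6,7,8,9,10} 3
  6 to go: {5,6,7,8,9,10} 6
  7 to go: {4,5,6,7,8,9,10} 6
  8 to go: {3,4,5,6,7,8,9,10} 6
  9 to go: {2,3,4,5,6,7,8,9,10} 6
  if 0:f drops first: 6 orders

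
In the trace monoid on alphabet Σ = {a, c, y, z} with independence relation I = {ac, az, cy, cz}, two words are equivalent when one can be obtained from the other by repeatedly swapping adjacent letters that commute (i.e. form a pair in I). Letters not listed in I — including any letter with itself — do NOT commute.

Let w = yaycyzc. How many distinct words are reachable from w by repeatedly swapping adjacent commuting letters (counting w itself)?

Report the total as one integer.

21

drop 0:y onto floor
drop 1:a onto {0:y}
drop 2:y onto {1:a}
drop 3:c onto floor
drop 4:y onto {2:y}
drop 5:z onto {4:y}
drop 6:c onto {3:c}
ground layer = {0:y, 3:c}
drop-orders for the pieces not yet dropped (sum over which currently-grounded one goes next):
  1 to go: {5} 1  {6} 1
  2 to go: {3,6} 1  {4,5} 1  {5,6} 2
  3 to go: {2,4,5} 1  {3,5,6} 3  {4,5,6} 3
  4 to go: {1,2,4,5} 1  {2,4,5,6} 4  {3,4,5,6} 6
  5 to go: {0,1,2,4,5} 1  {1,2,4,5,6} 5  {2,3,4,5,6} 10
  if 0:y drops first: 15 orders
  if 3:c drops first: 6 orders
heap linearizations: 21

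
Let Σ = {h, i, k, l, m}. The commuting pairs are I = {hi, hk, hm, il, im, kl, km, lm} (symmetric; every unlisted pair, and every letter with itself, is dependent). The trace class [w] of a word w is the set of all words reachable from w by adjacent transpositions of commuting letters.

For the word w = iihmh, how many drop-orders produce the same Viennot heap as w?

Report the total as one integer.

30

piece 0:i — minimal
piece 1:i rests on {0:i}
piece 2:h — minimal
piece 3:m — minimal
piece 4:h rests on {2:h}
minimal pieces: {0:i, 2:h, 3:m}
ways to finish when only these pieces remain (= sum over removing one remaining piece with nothing left below it):
  1 left: {1}→1  {3}→1  {4}→1
  2 left: {0,1}→1  {1,3}→2  {1,4}→2  {2,4}→1  {3,4}→2
  3 left: {0,1,3}→3  {0,1,4}→3  {1,2,4}→3  {1,3,4}→6  {2,3,4}→3
  placing 0:i first → 12 extensions
  placing 2:h first → 12 extensions
  placing 3:m first → 6 extensions
total linear extensions = 30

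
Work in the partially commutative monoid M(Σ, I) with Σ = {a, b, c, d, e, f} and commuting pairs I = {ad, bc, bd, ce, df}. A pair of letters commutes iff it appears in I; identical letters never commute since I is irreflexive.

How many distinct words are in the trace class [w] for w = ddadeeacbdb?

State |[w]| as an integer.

24

#0=d has no predecessor
#1=d depends on [0:d]
#2=a has no predecessor
#3=d depends on [1:d]
#4=e depends on [2:a, 3:d]
#5=e depends on [4:e]
#6=a depends on [5:e]
#7=c depends on [6:a]
#8=b depends on [6:a]
#9=d depends on [7:c]
#10=b depends on [8:b]
sources: [0:d, 2:a]
N(rest) = Σ N(rest − s) over sources s of rest; N(one piece) = 1:
  size 1 → [9]=1  [10]=1
  size 2 → [7,9]=1  [8,10]=1  [9,10]=2
  size 3 → [7,9,10]=3  [8,9,10]=3
  size 4 → [7,8,9,10]=6
  size 5 → [6,7,8,9,10]=6
  size 6 → [5,6,7,8,9,10]=6
  size 7 → [4,5,6,7,8,9,10]=6
  size 8 → [2,4,5,6,7,8,9,10]=6  [3,4,5,6,7,8,9,10]=6
  size 9 → [1,3,4,5,6,7,8,9,10]=6  [2,3,4,5,6,7,8,9,10]=12
  first=0(d) contributes 18
  first=2(a) contributes 6
|[w]| = 24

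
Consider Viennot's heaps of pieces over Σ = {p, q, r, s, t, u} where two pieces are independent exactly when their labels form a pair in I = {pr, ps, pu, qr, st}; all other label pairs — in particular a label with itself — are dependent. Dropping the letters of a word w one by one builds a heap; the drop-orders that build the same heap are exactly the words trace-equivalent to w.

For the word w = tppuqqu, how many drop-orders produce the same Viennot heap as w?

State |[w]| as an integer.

3

drop 0:t onto floor
drop 1:p onto {0:t}
drop 2:p onto {1:p}
drop 3:u onto {0:t}
drop 4:q onto {2:p, 3:u}
drop 5:q onto {4:q}
drop 6:u onto {5:q}
ground layer = {0:t}
drop-orders for the pieces not yet dropped (sum over which currently-grounded one goes next):
  1 to go: {6} 1
  2 to go: {5,6} 1
  3 to go: {4,5,6} 1
  4 to go: {2,4,5,6} 1  {3,4,5,6} 1
  5 to go: {1,2,4,5,6} 1  {2,3,4,5,6} 2
  if 0:t drops first: 3 orders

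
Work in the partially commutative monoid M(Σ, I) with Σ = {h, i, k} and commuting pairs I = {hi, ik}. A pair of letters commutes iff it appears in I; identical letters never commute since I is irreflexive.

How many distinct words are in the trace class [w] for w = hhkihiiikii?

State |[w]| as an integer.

462

#0=h has no predecessor
#1=h depends on [0:h]
#2=k depends on [1:h]
#3=i has no predecessor
#4=h depends on [2:k]
#5=i depends on [3:i]
#6=i depends on [5:i]
#7=i depends on [6:i]
#8=k depends on [4:h]
#9=i depends on [7:i]
#10=i depends on [9:i]
sources: [0:h, 3:i]
N(rest) = Σ N(rest − s) over sources s of rest; N(one piece) = 1:
  size 1 → [8]=1  [10]=1
  size 2 → [4,8]=1  [8,10]=2  [9,10]=1
  size 3 → [2,4,8]=1  [4,8,10]=3  [7,9,10]=1  [8,9,10]=3
  size 4 → [1,2,4,8]=1  [2,4,8,10]=4  [4,8,9,10]=6  [6,7,9,10]=1  [7,8,9,10]=4
  size 5 → [0,1,2,4,8]=1  [1,2,4,8,10]=5  [2,4,8,9,10]=10  [4,7,8,9,10]=10  [5,6,7,9,10]=1  [6,7,8,9,10]=5
  size 6 → [0,1,2,4,8,10]=6  [1,2,4,8,9,10]=15  [2,4,7,8,9,10]=20  [3,5,6,7,9,10]=1  [4,6,7,8,9,10]=15  [5,6,7,8,9,10]=6
  size 7 → [0,1,2,4,8,9,10]=21  [1,2,4,7,8,9,10]=35  [2,4,6,7,8,9,10]=35  [3,5,6,7,8,9,10]=7  [4,5,6,7,8,9,10]=21
  size 8 → [0,1,2,4,7,8,9,10]=56  [1,2,4,6,7,8,9,10]=70  [2,4,5,6,7,8,9,10]=56  [3,4,5,6,7,8,9,10]=28
  size 9 → [0,1,2,4,6,7,8,9,10]=126  [1,2,4,5,6,7,8,9,10]=126  [2,3,4,5,6,7,8,9,10]=84
  first=0(h) contributes 210
  first=3(i) contributes 252
|[w]| = 462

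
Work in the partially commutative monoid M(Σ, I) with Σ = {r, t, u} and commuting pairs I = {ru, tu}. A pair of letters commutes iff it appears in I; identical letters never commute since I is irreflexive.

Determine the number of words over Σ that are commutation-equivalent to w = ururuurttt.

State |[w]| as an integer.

210

drop 0:u onto floor
drop 1:r onto floor
drop 2:u onto {0:u}
drop 3:r onto {1:r}
drop 4:u onto {2:u}
drop 5:u onto {4:u}
drop 6:r onto {3:r}
drop 7:t onto {6:r}
drop 8:t onto {7:t}
drop 9:t onto {8:t}
ground layer = {0:u, 1:r}
drop-orders for the pieces not yet dropped (sum over which currently-grounded one goes next):
  1 to go: {5} 1  {9} 1
  2 to go: {4,5} 1  {5,9} 2  {8,9} 1
  3 to go: {2,4,5} 1  {4,5,9} 3  {5,8,9} 3  {7,8,9} 1
  4 to go: {0,2,4,5} 1  {2,4,5,9} 4  {4,5,8,9} 6  {5,7,8,9} 4  {6,7,8,9} 1
  5 to go: {0,2,4,5,9} 5  {2,4,5,8,9} 10  {3,6,7,8,9} 1  {4,5,7,8,9} 10  {5,6,7,8,9} 5
  6 to go: {0,2,4,5,8,9} 15  {1,3,6,7,8,9} 1  {2,4,5,7,8,9} 20  {3,5,6,7,8,9} 6  {4,5,6,7,8,9} 15
  7 to go: {0,2,4,5,7,8,9} 35  {1,3,5,6,7,8,9} 7  {2,4,5,6,7,8,9} 35  {3,4,5,6,7,8,9} 21
  8 to go: {0,2,4,5,6,7,8,9} 70  {1,3,4,5,6,7,8,9} 28  {2,3,4,5,6,7,8,9} 56
  if 0:u drops first: 84 orders
  if 1:r drops first: 126 orders
heap linearizations: 210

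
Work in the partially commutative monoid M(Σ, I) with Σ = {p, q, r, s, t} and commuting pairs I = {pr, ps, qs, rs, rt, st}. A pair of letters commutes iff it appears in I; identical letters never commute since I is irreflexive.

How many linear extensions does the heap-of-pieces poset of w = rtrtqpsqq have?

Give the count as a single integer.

54

0(r) covers ∅
1(t) covers ∅
2(r) covers 0:r
3(t) covers 1:t
4(q) covers 2:r, 3:t
5(p) covers 4:q
6(s) covers ∅
7(q) covers 5:p
8(q) covers 7:q
floor of heap: 0:r, 1:t, 6:s
completions by unplaced set U, small U first (add the entries for U minus each lowest piece of U):
  |U|=1: {6}:1  {8}:1
  |U|=2: {6,8}:2  {7,8}:1
  |U|=3: {5,7,8}:1  {6,7,8}:3
  |U|=4: {4,5,7,8}:1  {5,6,7,8}:4
  |U|=5: {2,4,5,7,8}:1  {3,4,5,7,8}:1  {4,5,6,7,8}:5
  |U|=6: {0,2,4,5,7,8}:1  {1,3,4,5,7,8}:1  {2,3,4,5,7,8}:2  {2,4,5,6,7,8}:6  {3,4,5,6,7,8}:6
  |U|=7: {0,2,3,4,5,7,8}:3  {0,2,4,5,6,7,8}:7  {1,2,3,4,5,7,8}:3  {1,3,4,5,6,7,8}:7  {2,3,4,5,6,7,8}:14
  start at 0(r): 24
  start at 1(t): 24
  start at 6(s): 6
sum over floor = 54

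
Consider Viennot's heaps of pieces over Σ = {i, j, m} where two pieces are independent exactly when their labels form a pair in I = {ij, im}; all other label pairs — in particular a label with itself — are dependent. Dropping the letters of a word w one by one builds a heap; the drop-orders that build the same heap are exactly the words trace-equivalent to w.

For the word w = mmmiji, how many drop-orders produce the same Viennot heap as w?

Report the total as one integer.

0(m) covers ∅
1(m) covers 0:m
2(m) covers 1:m
3(i) covers ∅
4(j) covers 2:m
5(i) covers 3:i
floor of heap: 0:m, 3:i
completions by unplaced set U, small U first (add the entries for U minus each lowest piece of U):
  |U|=1: {4}:1  {5}:1
  |U|=2: {2,4}:1  {3,5}:1  {4,5}:2
  |U|=3: {1,2,4}:1  {2,4,5}:3  {3,4,5}:3
  |U|=4: {0,1,2,4}:1  {1,2,4,5}:4  {2,3,4,5}:6
  start at 0(m): 10
  start at 3(i): 5
sum over floor = 15

15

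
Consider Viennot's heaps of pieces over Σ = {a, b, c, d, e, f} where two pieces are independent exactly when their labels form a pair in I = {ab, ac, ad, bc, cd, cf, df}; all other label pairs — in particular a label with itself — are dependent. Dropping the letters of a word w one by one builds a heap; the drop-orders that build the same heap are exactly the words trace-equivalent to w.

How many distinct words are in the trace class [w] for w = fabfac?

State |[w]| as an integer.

12

0(f) covers ∅
1(a) covers 0:f
2(b) covers 0:f
3(f) covers 1:a, 2:b
4(a) covers 3:f
5(c) covers ∅
floor of heap: 0:f, 5:c
completions by unplaced set U, small U first (add the entries for U minus each lowest piece of U):
  |U|=1: {4}:1  {5}:1
  |U|=2: {3,4}:1  {4,5}:2
  |U|=3: {1,3,4}:1  {2,3,4}:1  {3,4,5}:3
  |U|=4: {1,2,3,4}:2  {1,3,4,5}:4  {2,3,4,5}:4
  start at 0(f): 10
  start at 5(c): 2
sum over floor = 12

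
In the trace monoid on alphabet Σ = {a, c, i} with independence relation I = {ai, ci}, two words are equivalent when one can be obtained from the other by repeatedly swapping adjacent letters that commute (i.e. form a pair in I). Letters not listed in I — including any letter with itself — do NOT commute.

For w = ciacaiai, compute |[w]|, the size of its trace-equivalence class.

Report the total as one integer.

56

0(c) covers ∅
1(i) covers ∅
2(a) covers 0:c
3(c) covers 2:a
4(a) covers 3:c
5(i) covers 1:i
6(a) covers 4:a
7(i) covers 5:i
floor of heap: 0:c, 1:i
completions by unplaced set U, small U first (add the entries for U minus each lowest piece of U):
  |U|=1: {6}:1  {7}:1
  |U|=2: {4,6}:1  {5,7}:1  {6,7}:2
  |U|=3: {1,5,7}:1  {3,4,6}:1  {4,6,7}:3  {5,6,7}:3
  |U|=4: {1,5,6,7}:4  {2,3,4,6}:1  {3,4,6,7}:4  {4,5,6,7}:6
  |U|=5: {0,2,3,4,6}:1  {1,4,5,6,7}:10  {2,3,4,6,7}:5  {3,4,5,6,7}:10
  |U|=6: {0,2,3,4,6,7}:6  {1,3,4,5,6,7}:20  {2,3,4,5,6,7}:15
  start at 0(c): 35
  start at 1(i): 21
sum over floor = 56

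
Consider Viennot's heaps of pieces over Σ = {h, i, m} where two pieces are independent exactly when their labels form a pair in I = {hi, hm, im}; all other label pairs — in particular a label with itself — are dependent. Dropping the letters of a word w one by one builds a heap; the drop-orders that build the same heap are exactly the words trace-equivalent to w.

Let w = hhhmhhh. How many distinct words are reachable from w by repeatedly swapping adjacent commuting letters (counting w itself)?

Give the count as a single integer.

#0=h has no predecessor
#1=h depends on [0:h]
#2=h depends on [1:h]
#3=m has no predecessor
#4=h depends on [2:h]
#5=h depends on [4:h]
#6=h depends on [5:h]
sources: [0:h, 3:m]
N(rest) = Σ N(rest − s) over sources s of rest; N(one piece) = 1:
  size 1 → [3]=1  [6]=1
  size 2 → [3,6]=2  [5,6]=1
  size 3 → [3,5,6]=3  [4,5,6]=1
  size 4 → [2,4,5,6]=1  [3,4,5,6]=4
  size 5 → [1,2,4,5,6]=1  [2,3,4,5,6]=5
  first=0(h) contributes 6
  first=3(m) contributes 1
|[w]| = 7

7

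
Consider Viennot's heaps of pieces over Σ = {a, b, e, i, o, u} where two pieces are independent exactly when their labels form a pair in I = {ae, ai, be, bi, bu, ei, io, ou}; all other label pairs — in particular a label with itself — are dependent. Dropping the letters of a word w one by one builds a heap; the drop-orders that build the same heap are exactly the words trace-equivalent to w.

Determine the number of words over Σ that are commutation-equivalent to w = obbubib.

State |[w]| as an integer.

21

0(o) covers ∅
1(b) covers 0:o
2(b) covers 1:b
3(u) covers ∅
4(b) covers 2:b
5(i) covers 3:u
6(b) covers 4:b
floor of heap: 0:o, 3:u
completions by unplaced set U, small U first (add the entries for U minus each lowest piece of U):
  |U|=1: {5}:1  {6}:1
  |U|=2: {3,5}:1  {4,6}:1  {5,6}:2
  |U|=3: {2,4,6}:1  {3,5,6}:3  {4,5,6}:3
  |U|=4: {1,2,4,6}:1  {2,4,5,6}:4  {3,4,5,6}:6
  |U|=5: {0,1,2,4,6}:1  {1,2,4,5,6}:5  {2,3,4,5,6}:10
  start at 0(o): 15
  start at 3(u): 6
sum over floor = 21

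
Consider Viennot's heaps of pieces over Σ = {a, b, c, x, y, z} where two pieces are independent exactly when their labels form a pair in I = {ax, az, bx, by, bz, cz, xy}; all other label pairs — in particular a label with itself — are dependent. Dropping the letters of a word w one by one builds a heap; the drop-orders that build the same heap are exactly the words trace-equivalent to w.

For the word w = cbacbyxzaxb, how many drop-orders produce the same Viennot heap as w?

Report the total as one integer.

piece 0:c — minimal
piece 1:b rests on {0:c}
piece 2:a rests on {1:b}
piece 3:c rests on {2:a}
piece 4:b rests on {3:c}
piece 5:y rests on {3:c}
piece 6:x rests on {3:c}
piece 7:z rests on {5:y, 6:x}
piece 8:a rests on {4:b, 5:y}
piece 9:x rests on {7:z}
piece 10:b rests on {8:a}
minimal pieces: {0:c}
ways to finish when only these pieces remain (= sum over removing one remaining piece with nothing left below it):
  1 left: {9}→1  {10}→1
  2 left: {7,9}→1  {8,10}→1  {9,10}→2
  3 left: {4,8,10}→1  {6,7,9}→1  {7,9,10}→3  {8,9,10}→3
  4 left: {4,8,9,10}→4  {6,7,9,10}→4  {7,8,9,10}→6
  5 left: {4,7,8,9,10}→10  {5,7,8,9,10}→6  {6,7,8,9,10}→10
  6 left: {4,5,7,8,9,10}→16  {4,6,7,8,9,10}→20  {5,6,7,8,9,10}→16
  7 left: {4,5,6,7,8,9,10}→52
  8 left: {3,4,5,6,7,8,9,10}→52
  9 left: {2,3,4,5,6,7,8,9,10}→52
  placing 0:c first → 52 extensions

52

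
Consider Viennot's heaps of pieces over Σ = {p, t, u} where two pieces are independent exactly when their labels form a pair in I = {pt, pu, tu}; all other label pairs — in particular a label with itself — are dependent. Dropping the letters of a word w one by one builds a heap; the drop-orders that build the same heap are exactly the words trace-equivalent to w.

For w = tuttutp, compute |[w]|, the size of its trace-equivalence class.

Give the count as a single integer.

piece 0:t — minimal
piece 1:u — minimal
piece 2:t rests on {0:t}
piece 3:t rests on {2:t}
piece 4:u rests on {1:u}
piece 5:t rests on {3:t}
piece 6:p — minimal
minimal pieces: {0:t, 1:u, 6:p}
ways to finish when only these pieces remain (= sum over removing one remaining piece with nothing left below it):
  1 left: {4}→1  {5}→1  {6}→1
  2 left: {1,4}→1  {3,5}→1  {4,5}→2  {4,6}→2  {5,6}→2
  3 left: {1,4,5}→3  {1,4,6}→3  {2,3,5}→1  {3,4,5}→3  {3,5,6}→3  {4,5,6}→6
  4 left: {0,2,3,5}→1  {1,3,4,5}→6  {1,4,5,6}→12  {2,3,4,5}→4  {2,3,5,6}→4  {3,4,5,6}→12
  5 left: {0,2,3,4,5}→5  {0,2,3,5,6}→5  {1,2,3,4,5}→10  {1,3,4,5,6}→30  {2,3,4,5,6}→20
  placing 0:t first → 60 extensions
  placing 1:u first → 30 extensions
  placing 6:p first → 15 extensions
total linear extensions = 105

105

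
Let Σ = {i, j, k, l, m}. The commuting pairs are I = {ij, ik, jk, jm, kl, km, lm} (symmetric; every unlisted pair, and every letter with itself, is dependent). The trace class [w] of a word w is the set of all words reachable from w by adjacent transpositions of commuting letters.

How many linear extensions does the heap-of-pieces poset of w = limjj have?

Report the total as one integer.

6

piece 0:l — minimal
piece 1:i rests on {0:l}
piece 2:m rests on {1:i}
piece 3:j rests on {0:l}
piece 4:j rests on {3:j}
minimal pieces: {0:l}
ways to finish when only these pieces remain (= sum over removing one remaining piece with nothing left below it):
  1 left: {2}→1  {4}→1
  2 left: {1,2}→1  {2,4}→2  {3,4}→1
  3 left: {1,2,4}→3  {2,3,4}→3
  placing 0:l first → 6 extensions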